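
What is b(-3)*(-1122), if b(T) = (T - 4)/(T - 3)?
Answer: -1309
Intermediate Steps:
b(T) = (-4 + T)/(-3 + T)
b(-3)*(-1122) = ((-4 - 3)/(-3 - 3))*(-1122) = (-7/(-6))*(-1122) = -1/6*(-7)*(-1122) = (7/6)*(-1122) = -1309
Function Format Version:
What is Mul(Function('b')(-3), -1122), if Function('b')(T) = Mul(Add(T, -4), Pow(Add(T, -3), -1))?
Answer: -1309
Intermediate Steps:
Function('b')(T) = Mul(Pow(Add(-3, T), -1), Add(-4, T)) (Function('b')(T) = Mul(Add(-4, T), Pow(Add(-3, T), -1)) = Mul(Pow(Add(-3, T), -1), Add(-4, T)))
Mul(Function('b')(-3), -1122) = Mul(Mul(Pow(Add(-3, -3), -1), Add(-4, -3)), -1122) = Mul(Mul(Pow(-6, -1), -7), -1122) = Mul(Mul(Rational(-1, 6), -7), -1122) = Mul(Rational(7, 6), -1122) = -1309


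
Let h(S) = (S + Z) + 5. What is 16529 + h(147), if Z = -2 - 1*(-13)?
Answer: 16692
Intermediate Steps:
Z = 11 (Z = -2 + 13 = 11)
h(S) = 16 + S (h(S) = (S + 11) + 5 = (11 + S) + 5 = 16 + S)
16529 + h(147) = 16529 + (16 + 147) = 16529 + 163 = 16692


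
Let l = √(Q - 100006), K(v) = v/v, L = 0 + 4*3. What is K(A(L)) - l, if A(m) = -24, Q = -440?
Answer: 1 - I*√100446 ≈ 1.0 - 316.93*I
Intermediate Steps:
L = 12 (L = 0 + 12 = 12)
K(v) = 1
l = I*√100446 (l = √(-440 - 100006) = √(-100446) = I*√100446 ≈ 316.93*I)
K(A(L)) - l = 1 - I*√100446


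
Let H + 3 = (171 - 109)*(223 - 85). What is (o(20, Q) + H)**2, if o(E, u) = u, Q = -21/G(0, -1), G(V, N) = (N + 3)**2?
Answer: 1169024481/16 ≈ 7.3064e+7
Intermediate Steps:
G(V, N) = (3 + N)**2
Q = -21/4 (Q = -21/(3 - 1)**2 = -21/(2**2) = -21/4 ≈ -5.2500)
H = 8553 (H = -3 + (171 - 109)*(223 - 85) = -3 + 62*138 = -3 + 8556 = 8553)
(o(20, Q) + H)**2 = (-21/4 + 8553)**2 = (34191/4)**2 = 1169024481/16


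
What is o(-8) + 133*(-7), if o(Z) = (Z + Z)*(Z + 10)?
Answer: -963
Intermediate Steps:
o(Z) = 2*Z*(10 + Z) (o(Z) = (2*Z)*(10 + Z) = 2*Z*(10 + Z))
o(-8) + 133*(-7) = 2*(-8)*(10 - 8) + 133*(-7) = 2*(-8)*2 - 931 = -32 - 931 = -963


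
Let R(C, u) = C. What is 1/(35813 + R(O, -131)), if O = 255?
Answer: 1/36068 ≈ 2.7725e-5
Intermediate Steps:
1/(35813 + R(O, -131)) = 1/(35813 + 255) = 1/36068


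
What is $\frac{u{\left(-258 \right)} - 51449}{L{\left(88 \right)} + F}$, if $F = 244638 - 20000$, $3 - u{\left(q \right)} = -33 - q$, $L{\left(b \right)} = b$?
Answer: $- \frac{51671}{224726} \approx -0.22993$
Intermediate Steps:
$u{\left(q \right)} = 36 + q$ ($u{\left(q \right)} = 3 - \left(-33 - q\right) = 3 + \left(33 + q\right) = 36 + q$)
$F = 224638$ ($F = 244638 - 20000 = 224638$)
$\frac{u{\left(-258 \right)} - 51449}{L{\left(88 \right)} + F} = \frac{\left(36 - 258\right) - 51449}{88 + 224638} = \frac{-222 - 51449}{224726} = \left(-51671\right) \frac{1}{224726} = - \frac{51671}{224726}$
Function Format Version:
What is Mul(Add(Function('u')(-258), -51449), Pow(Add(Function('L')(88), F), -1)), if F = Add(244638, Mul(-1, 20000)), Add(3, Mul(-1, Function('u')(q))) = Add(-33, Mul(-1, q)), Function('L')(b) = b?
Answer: Rational(-51671, 224726) ≈ -0.22993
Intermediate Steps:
Function('u')(q) = Add(36, q) (Function('u')(q) = Add(3, Mul(-1, Add(-33, Mul(-1, q)))) = Add(3, Add(33, q)) = Add(36, q))
F = 224638 (F = Add(244638, -20000) = 224638)
Mul(Add(Function('u')(-258), -51449), Pow(Add(Function('L')(88), F), -1)) = Mul(Add(Add(36, -258), -51449), Pow(Add(88, 224638), -1)) = Mul(Add(-222, -51449), Pow(224726, -1)) = Mul(-51671, Rational(1, 224726)) = Rational(-51671, 224726)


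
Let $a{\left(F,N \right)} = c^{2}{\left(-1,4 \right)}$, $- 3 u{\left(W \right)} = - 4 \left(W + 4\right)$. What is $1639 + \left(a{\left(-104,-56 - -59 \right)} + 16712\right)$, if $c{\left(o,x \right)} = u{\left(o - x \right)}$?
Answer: $\frac{165175}{9} \approx 18353.0$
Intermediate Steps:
$u{\left(W \right)} = \frac{16}{3} + \frac{4 W}{3}$ ($u{\left(W \right)} = - \frac{\left(-4\right) \left(W + 4\right)}{3} = - \frac{\left(-4\right) \left(4 + W\right)}{3} = - \frac{-16 - 4 W}{3} = \frac{16}{3} + \frac{4 W}{3}$)
$c{\left(o,x \right)} = \frac{16}{3} - \frac{4 x}{3} + \frac{4 o}{3}$ ($c{\left(o,x \right)} = \frac{16}{3} + \frac{4 \left(o - x\right)}{3} = \frac{16}{3} + \left(- \frac{4 x}{3} + \frac{4 o}{3}\right) = \frac{16}{3} - \frac{4 x}{3} + \frac{4 o}{3}$)
$a{\left(F,N \right)} = \frac{16}{9}$ ($a{\left(F,N \right)} = \left(\frac{16}{3} - \frac{16}{3} + \frac{4}{3} \left(-1\right)\right)^{2} = \left(\frac{16}{3} - \frac{16}{3} - \frac{4}{3}\right)^{2} = \left(- \frac{4}{3}\right)^{2} = \frac{16}{9}$)
$1639 + \left(a{\left(-104,-56 - -59 \right)} + 16712\right) = 1639 + \left(\frac{16}{9} + 16712\right) = 1639 + \frac{150424}{9} = \frac{165175}{9}$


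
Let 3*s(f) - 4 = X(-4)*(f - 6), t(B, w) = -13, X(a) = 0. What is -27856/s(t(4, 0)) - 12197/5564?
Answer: -116255285/5564 ≈ -20894.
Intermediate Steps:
s(f) = 4/3 (s(f) = 4/3 + (0*(f - 6))/3 = 4/3 + (0*(-6 + f))/3 = 4/3 + (⅓)*0 = 4/3 + 0 = 4/3)
-27856/s(t(4, 0)) - 12197/5564 = -27856/4/3 - 12197/5564 = -27856*¾ - 12197*1/5564 = -20892 - 12197/5564 = -116255285/5564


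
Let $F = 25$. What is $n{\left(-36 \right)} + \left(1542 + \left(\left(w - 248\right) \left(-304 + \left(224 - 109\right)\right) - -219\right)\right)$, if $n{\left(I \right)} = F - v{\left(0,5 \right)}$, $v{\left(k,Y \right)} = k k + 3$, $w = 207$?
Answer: $9532$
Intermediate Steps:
$v{\left(k,Y \right)} = 3 + k^{2}$ ($v{\left(k,Y \right)} = k^{2} + 3 = 3 + k^{2}$)
$n{\left(I \right)} = 22$ ($n{\left(I \right)} = 25 - \left(3 + 0^{2}\right) = 25 - \left(3 + 0\right) = 25 - 3 = 22$)
$n{\left(-36 \right)} + \left(1542 + \left(\left(w - 248\right) \left(-304 + \left(224 - 109\right)\right) - -219\right)\right) = 22 - \left(-1761 - \left(207 - 248\right) \left(-304 + \left(224 - 109\right)\right)\right) = 22 - \left(-1761 + 41 \left(-304 + \left(224 - 109\right)\right)\right) = 22 - \left(-1761 + 41 \left(-304 + 115\right)\right) = 22 + \left(1542 + \left(\left(-41\right) \left(-189\right) + 219\right)\right) = 22 + \left(1542 + \left(7749 + 219\right)\right) = 22 + \left(1542 + 7968\right) = 22 + 9510 = 9532$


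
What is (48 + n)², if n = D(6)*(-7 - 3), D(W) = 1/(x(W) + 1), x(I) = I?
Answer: 106276/49 ≈ 2168.9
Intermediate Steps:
D(W) = 1/(1 + W) (D(W) = 1/(W + 1) = 1/(1 + W))
n = -10/7 (n = (-7 - 3)/(1 + 6) = -10/7 ≈ -1.4286)
(48 + n)² = (48 - 10/7)² = (326/7)² = 106276/49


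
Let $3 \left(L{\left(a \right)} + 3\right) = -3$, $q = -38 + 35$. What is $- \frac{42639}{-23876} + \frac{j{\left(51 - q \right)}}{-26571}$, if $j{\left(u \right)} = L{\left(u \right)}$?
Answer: $\frac{1133056373}{634409196} \approx 1.786$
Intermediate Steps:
$q = -3$
$L{\left(a \right)} = -4$ ($L{\left(a \right)} = -3 + \frac{1}{3} \left(-3\right) = -3 - 1 = -4$)
$j{\left(u \right)} = -4$
$- \frac{42639}{-23876} + \frac{j{\left(51 - q \right)}}{-26571} = - \frac{42639}{-23876} - \frac{4}{-26571} = \left(-42639\right) \left(- \frac{1}{23876}\right) - - \frac{4}{26571} = \frac{42639}{23876} + \frac{4}{26571} = \frac{1133056373}{634409196}$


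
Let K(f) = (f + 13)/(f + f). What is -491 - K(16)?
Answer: -15741/32 ≈ -491.91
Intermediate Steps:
K(f) = (13 + f)/(2*f) (K(f) = (13 + f)/((2*f)) = (13 + f)*(1/(2*f)) = (13 + f)/(2*f))
-491 - K(16) = -491 - (13 + 16)/(2*16) = -491 - 29/(2*16) = -491 - 1*29/32 = -491 - 29/32 = -15741/32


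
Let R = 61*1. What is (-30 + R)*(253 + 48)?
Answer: 9331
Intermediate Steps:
R = 61
(-30 + R)*(253 + 48) = (-30 + 61)*(253 + 48) = 31*301 = 9331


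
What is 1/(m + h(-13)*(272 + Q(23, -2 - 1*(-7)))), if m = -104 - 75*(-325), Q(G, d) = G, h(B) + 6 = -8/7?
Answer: 7/155147 ≈ 4.5119e-5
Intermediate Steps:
h(B) = -50/7 (h(B) = -6 - 8/7 = -50/7)
m = 24271 (m = -104 + 24375 = 24271)
1/(m + h(-13)*(272 + Q(23, -2 - 1*(-7)))) = 1/(24271 - 50*(272 + 23)/7) = 1/(24271 - 50/7*295) = 1/(24271 - 14750/7) = 1/(155147/7) = 7/155147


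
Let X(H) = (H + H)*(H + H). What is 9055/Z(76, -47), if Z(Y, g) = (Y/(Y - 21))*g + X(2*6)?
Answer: 498025/28108 ≈ 17.718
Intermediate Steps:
X(H) = 4*H² (X(H) = (2*H)*(2*H) = 4*H²)
Z(Y, g) = 576 + Y*g/(-21 + Y) (Z(Y, g) = (Y/(Y - 21))*g + 4*(2*6)² = (Y/(-21 + Y))*g + 4*12² = (Y/(-21 + Y))*g + 4*144 = Y*g/(-21 + Y) + 576 = 576 + Y*g/(-21 + Y))
9055/Z(76, -47) = 9055/(((-12096 + 576*76 + 76*(-47))/(-21 + 76))) = 9055/(((-12096 + 43776 - 3572)/55)) = 9055/(((1/55)*28108)) = 9055/(28108/55) = 9055*(55/28108) = 498025/28108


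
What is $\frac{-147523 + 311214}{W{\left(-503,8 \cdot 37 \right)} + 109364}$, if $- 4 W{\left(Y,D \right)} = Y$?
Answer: $\frac{654764}{437959} \approx 1.495$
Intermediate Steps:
$W{\left(Y,D \right)} = - \frac{Y}{4}$
$\frac{-147523 + 311214}{W{\left(-503,8 \cdot 37 \right)} + 109364} = \frac{-147523 + 311214}{\left(- \frac{1}{4}\right) \left(-503\right) + 109364} = \frac{163691}{\frac{503}{4} + 109364} = \frac{163691}{\frac{437959}{4}} = 163691 \cdot \frac{4}{437959} = \frac{654764}{437959}$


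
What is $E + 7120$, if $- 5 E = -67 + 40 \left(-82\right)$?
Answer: $\frac{38947}{5} \approx 7789.4$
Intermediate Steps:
$E = \frac{3347}{5}$ ($E = - \frac{-67 + 40 \left(-82\right)}{5} = - \frac{-67 - 3280}{5} = \left(- \frac{1}{5}\right) \left(-3347\right) = \frac{3347}{5} \approx 669.4$)
$E + 7120 = \frac{3347}{5} + 7120 = \frac{38947}{5}$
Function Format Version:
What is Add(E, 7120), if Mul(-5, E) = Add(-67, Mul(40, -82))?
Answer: Rational(38947, 5) ≈ 7789.4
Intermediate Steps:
E = Rational(3347, 5) (E = Mul(Rational(-1, 5), Add(-67, Mul(40, -82))) = Mul(Rational(-1, 5), Add(-67, -3280)) = Mul(Rational(-1, 5), -3347) = Rational(3347, 5) ≈ 669.40)
Add(E, 7120) = Add(Rational(3347, 5), 7120) = Rational(38947, 5)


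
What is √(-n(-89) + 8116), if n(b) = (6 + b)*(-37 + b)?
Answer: I*√2342 ≈ 48.394*I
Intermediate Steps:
n(b) = (-37 + b)*(6 + b)
√(-n(-89) + 8116) = √(-(-222 + (-89)² - 31*(-89)) + 8116) = √(-(-222 + 7921 + 2759) + 8116) = √(-1*10458 + 8116) = √(-10458 + 8116) = √(-2342) = I*√2342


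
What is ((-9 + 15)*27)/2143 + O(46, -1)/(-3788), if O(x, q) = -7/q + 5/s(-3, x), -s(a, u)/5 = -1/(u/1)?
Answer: 500077/8117684 ≈ 0.061603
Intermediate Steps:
s(a, u) = 5/u (s(a, u) = -(-5)/(u/1) = -(-5)/(u*1) = -(-5)/u = 5/u)
O(x, q) = x - 7/q (O(x, q) = -7/q + 5/((5/x)) = -7/q + 5*(x/5) = -7/q + x = x - 7/q)
((-9 + 15)*27)/2143 + O(46, -1)/(-3788) = ((-9 + 15)*27)/2143 + (46 - 7/(-1))/(-3788) = (6*27)*(1/2143) + (46 - 7*(-1))*(-1/3788) = 162*(1/2143) + (46 + 7)*(-1/3788) = 162/2143 + 53*(-1/3788) = 162/2143 - 53/3788 = 500077/8117684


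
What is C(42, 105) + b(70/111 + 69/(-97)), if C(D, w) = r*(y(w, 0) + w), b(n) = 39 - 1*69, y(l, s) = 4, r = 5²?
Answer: 2695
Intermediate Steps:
r = 25
b(n) = -30 (b(n) = 39 - 69 = -30)
C(D, w) = 100 + 25*w (C(D, w) = 25*(4 + w) = 100 + 25*w)
C(42, 105) + b(70/111 + 69/(-97)) = (100 + 25*105) - 30 = (100 + 2625) - 30 = 2725 - 30 = 2695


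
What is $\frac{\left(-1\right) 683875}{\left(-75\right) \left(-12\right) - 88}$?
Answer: $- \frac{683875}{812} \approx -842.21$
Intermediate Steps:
$\frac{\left(-1\right) 683875}{\left(-75\right) \left(-12\right) - 88} = - \frac{683875}{900 - 88} = - \frac{683875}{812}$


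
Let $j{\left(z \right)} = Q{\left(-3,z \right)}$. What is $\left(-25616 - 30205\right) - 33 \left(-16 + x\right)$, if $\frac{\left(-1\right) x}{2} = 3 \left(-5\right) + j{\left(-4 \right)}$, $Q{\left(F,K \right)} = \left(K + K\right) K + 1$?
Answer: $-54105$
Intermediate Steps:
$Q{\left(F,K \right)} = 1 + 2 K^{2}$ ($Q{\left(F,K \right)} = 2 K K + 1 = 2 K^{2} + 1 = 1 + 2 K^{2}$)
$j{\left(z \right)} = 1 + 2 z^{2}$
$x = -36$ ($x = - 2 \left(3 \left(-5\right) + \left(1 + 2 \left(-4\right)^{2}\right)\right) = - 2 \left(-15 + \left(1 + 2 \cdot 16\right)\right) = - 2 \left(-15 + \left(1 + 32\right)\right) = - 2 \left(-15 + 33\right) = \left(-2\right) 18 = -36$)
$\left(-25616 - 30205\right) - 33 \left(-16 + x\right) = \left(-25616 - 30205\right) - 33 \left(-16 - 36\right) = -55821 - -1716 = -55821 + 1716 = -54105$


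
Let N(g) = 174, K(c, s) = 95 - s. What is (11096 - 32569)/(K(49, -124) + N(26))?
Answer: -21473/393 ≈ -54.639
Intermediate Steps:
(11096 - 32569)/(K(49, -124) + N(26)) = (11096 - 32569)/((95 - 1*(-124)) + 174) = -21473/((95 + 124) + 174) = -21473/(219 + 174) = -21473/393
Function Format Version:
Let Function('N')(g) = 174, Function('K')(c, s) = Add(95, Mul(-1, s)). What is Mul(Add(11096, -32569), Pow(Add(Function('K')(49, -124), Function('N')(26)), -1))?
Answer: Rational(-21473, 393) ≈ -54.639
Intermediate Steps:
Mul(Add(11096, -32569), Pow(Add(Function('K')(49, -124), Function('N')(26)), -1)) = Mul(Add(11096, -32569), Pow(Add(Add(95, Mul(-1, -124)), 174), -1)) = Mul(-21473, Pow(Add(Add(95, 124), 174), -1)) = Mul(-21473, Pow(Add(219, 174), -1)) = Mul(-21473, Pow(393, -1)) = Mul(-21473, Rational(1, 393)) = Rational(-21473, 393)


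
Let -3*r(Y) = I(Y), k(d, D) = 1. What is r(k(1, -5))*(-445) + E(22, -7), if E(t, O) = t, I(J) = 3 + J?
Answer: 1846/3 ≈ 615.33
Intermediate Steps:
r(Y) = -1 - Y/3 (r(Y) = -(3 + Y)/3 = -1 - Y/3)
r(k(1, -5))*(-445) + E(22, -7) = (-1 - 1/3*1)*(-445) + 22 = (-1 - 1/3)*(-445) + 22 = -4/3*(-445) + 22 = 1780/3 + 22 = 1846/3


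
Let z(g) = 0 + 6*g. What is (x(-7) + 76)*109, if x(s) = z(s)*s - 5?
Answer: 39785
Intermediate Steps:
z(g) = 6*g
x(s) = -5 + 6*s² (x(s) = (6*s)*s - 5 = 6*s² - 5 = -5 + 6*s²)
(x(-7) + 76)*109 = ((-5 + 6*(-7)²) + 76)*109 = ((-5 + 6*49) + 76)*109 = ((-5 + 294) + 76)*109 = (289 + 76)*109 = 365*109 = 39785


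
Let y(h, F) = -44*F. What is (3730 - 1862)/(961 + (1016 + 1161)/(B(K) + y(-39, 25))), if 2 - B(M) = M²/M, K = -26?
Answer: 2002496/1028015 ≈ 1.9479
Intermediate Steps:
B(M) = 2 - M (B(M) = 2 - M²/M = 2 - M)
(3730 - 1862)/(961 + (1016 + 1161)/(B(K) + y(-39, 25))) = (3730 - 1862)/(961 + (1016 + 1161)/((2 - 1*(-26)) - 44*25)) = 1868/(961 + 2177/((2 + 26) - 1100)) = 1868/(961 + 2177/(28 - 1100)) = 1868/(961 + 2177/(-1072)) = 1868/(961 + 2177*(-1/1072)) = 1868/(961 - 2177/1072) = 1868/(1028015/1072) = 1868*(1072/1028015) = 2002496/1028015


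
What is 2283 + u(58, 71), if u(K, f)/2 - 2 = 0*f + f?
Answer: 2429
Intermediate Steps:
u(K, f) = 4 + 2*f (u(K, f) = 4 + 2*(0*f + f) = 4 + 2*(0 + f) = 4 + 2*f)
2283 + u(58, 71) = 2283 + (4 + 2*71) = 2283 + (4 + 142) = 2283 + 146 = 2429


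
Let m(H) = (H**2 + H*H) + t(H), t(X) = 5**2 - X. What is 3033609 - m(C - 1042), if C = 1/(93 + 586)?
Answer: 396965586323/461041 ≈ 8.6102e+5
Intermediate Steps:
t(X) = 25 - X
C = 1/679 ≈ 0.0014728
m(H) = 25 - H + 2*H**2 (m(H) = (H**2 + H*H) + (25 - H) = (H**2 + H**2) + (25 - H) = 2*H**2 + (25 - H) = 25 - H + 2*H**2)
3033609 - m(C - 1042) = 3033609 - (25 - (1/679 - 1042) + 2*(1/679 - 1042)**2) = 3033609 - (25 - 1*(-707517/679) + 2*(-707517/679)**2) = 3033609 - (25 + 707517/679 + 2*(500580305289/461041)) = 3033609 - (25 + 707517/679 + 1001160610578/461041) = 3033609 - 1*1001652540646/461041 = 3033609 - 1001652540646/461041 = 396965586323/461041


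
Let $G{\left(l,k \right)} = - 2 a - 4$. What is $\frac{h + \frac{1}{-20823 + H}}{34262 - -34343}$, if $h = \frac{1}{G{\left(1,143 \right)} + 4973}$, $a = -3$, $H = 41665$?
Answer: $\frac{25817}{7113580414750} \approx 3.6293 \cdot 10^{-9}$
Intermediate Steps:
$G{\left(l,k \right)} = 2$ ($G{\left(l,k \right)} = \left(-2\right) \left(-3\right) - 4 = 6 - 4 = 2$)
$h = \frac{1}{4975}$ ($h = \frac{1}{2 + 4973} = \frac{1}{4975} \approx 0.00020101$)
$\frac{h + \frac{1}{-20823 + H}}{34262 - -34343} = \frac{\frac{1}{4975} + \frac{1}{-20823 + 41665}}{34262 - -34343} = \frac{\frac{1}{4975} + \frac{1}{20842}}{34262 + 34343} = \frac{\frac{1}{4975} + \frac{1}{20842}}{68605} = \frac{25817}{103688950} \cdot \frac{1}{68605} = \frac{25817}{7113580414750}$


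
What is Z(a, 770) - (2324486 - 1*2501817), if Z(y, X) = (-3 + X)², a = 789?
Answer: 765620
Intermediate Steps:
Z(a, 770) - (2324486 - 1*2501817) = (-3 + 770)² - (2324486 - 1*2501817) = 767² - (2324486 - 2501817) = 588289 - 1*(-177331) = 588289 + 177331 = 765620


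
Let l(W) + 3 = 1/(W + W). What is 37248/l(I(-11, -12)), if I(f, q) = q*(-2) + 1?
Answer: -1862400/149 ≈ -12499.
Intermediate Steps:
I(f, q) = 1 - 2*q (I(f, q) = -2*q + 1 = 1 - 2*q)
l(W) = -3 + 1/(2*W) (l(W) = -3 + 1/(W + W) = -3 + 1/(2*W))
37248/l(I(-11, -12)) = 37248/(-3 + 1/(2*(1 - 2*(-12)))) = 37248/(-3 + 1/(2*(1 + 24))) = 37248/(-3 + (½)/25) = 37248/(-3 + (½)*(1/25)) = 37248/(-3 + 1/50) = 37248/(-149/50) = 37248*(-50/149) = -1862400/149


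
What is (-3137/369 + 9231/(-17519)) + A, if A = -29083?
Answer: -188065736755/6464511 ≈ -29092.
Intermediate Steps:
(-3137/369 + 9231/(-17519)) + A = (-3137/369 + 9231/(-17519)) - 29083 = (-3137*1/369 + 9231*(-1/17519)) - 29083 = (-3137/369 - 9231/17519) - 29083 = -58363342/6464511 - 29083 = -188065736755/6464511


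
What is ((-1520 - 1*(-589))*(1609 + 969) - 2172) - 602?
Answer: -2402892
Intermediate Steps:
((-1520 - 1*(-589))*(1609 + 969) - 2172) - 602 = ((-1520 + 589)*2578 - 2172) - 602 = (-931*2578 - 2172) - 602 = (-2400118 - 2172) - 602 = -2402290 - 602 = -2402892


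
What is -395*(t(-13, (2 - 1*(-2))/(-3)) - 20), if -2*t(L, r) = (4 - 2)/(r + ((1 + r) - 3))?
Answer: 109415/14 ≈ 7815.4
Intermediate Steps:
t(L, r) = -1/(-2 + 2*r) (t(L, r) = -(4 - 2)/(2*(r + ((1 + r) - 3))) = -1/(r + (-2 + r)) = -1/(-2 + 2*r))
-395*(t(-13, (2 - 1*(-2))/(-3)) - 20) = -395*(-1/(-2 + 2*((2 - 1*(-2))/(-3))) - 20) = -395*(-1/(-2 + 2*((2 + 2)*(-⅓))) - 20) = -395*(-1/(-2 + 2*(4*(-⅓))) - 20) = -395*(-1/(-2 + 2*(-4/3)) - 20) = -395*(-1/(-2 - 8/3) - 20) = -395*(-1/(-14/3) - 20) = -395*(-1*(-3/14) - 20) = -395*(3/14 - 20) = -395*(-277/14) = 109415/14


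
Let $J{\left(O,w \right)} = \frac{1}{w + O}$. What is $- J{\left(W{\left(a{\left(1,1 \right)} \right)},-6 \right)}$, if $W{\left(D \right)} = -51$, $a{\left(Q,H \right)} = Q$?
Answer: $\frac{1}{57} \approx 0.017544$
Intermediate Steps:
$J{\left(O,w \right)} = \frac{1}{O + w}$
$- J{\left(W{\left(a{\left(1,1 \right)} \right)},-6 \right)} = - \frac{1}{-51 - 6} = - \frac{1}{-57} = \left(-1\right) \left(- \frac{1}{57}\right) = \frac{1}{57}$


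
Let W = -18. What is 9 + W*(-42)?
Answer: 765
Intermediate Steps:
9 + W*(-42) = 9 - 18*(-42) = 9 + 756 = 765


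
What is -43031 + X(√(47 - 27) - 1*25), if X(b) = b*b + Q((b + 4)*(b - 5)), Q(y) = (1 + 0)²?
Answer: -42385 - 100*√5 ≈ -42609.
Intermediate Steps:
Q(y) = 1 (Q(y) = 1² = 1)
X(b) = 1 + b² (X(b) = b*b + 1 = b² + 1 = 1 + b²)
-43031 + X(√(47 - 27) - 1*25) = -43031 + (1 + (√(47 - 27) - 1*25)²) = -43031 + (1 + (√20 - 25)²) = -43031 + (1 + (2*√5 - 25)²) = -43031 + (1 + (-25 + 2*√5)²) = -43030 + (-25 + 2*√5)²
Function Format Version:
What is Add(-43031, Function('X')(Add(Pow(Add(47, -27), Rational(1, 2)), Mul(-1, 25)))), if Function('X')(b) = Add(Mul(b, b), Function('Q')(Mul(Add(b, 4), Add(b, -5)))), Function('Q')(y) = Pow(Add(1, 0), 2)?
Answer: Add(-42385, Mul(-100, Pow(5, Rational(1, 2)))) ≈ -42609.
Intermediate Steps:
Function('Q')(y) = 1 (Function('Q')(y) = Pow(1, 2) = 1)
Function('X')(b) = Add(1, Pow(b, 2)) (Function('X')(b) = Add(Mul(b, b), 1) = Add(Pow(b, 2), 1) = Add(1, Pow(b, 2)))
Add(-43031, Function('X')(Add(Pow(Add(47, -27), Rational(1, 2)), Mul(-1, 25)))) = Add(-43031, Add(1, Pow(Add(Pow(Add(47, -27), Rational(1, 2)), Mul(-1, 25)), 2))) = Add(-43031, Add(1, Pow(Add(Pow(20, Rational(1, 2)), -25), 2))) = Add(-43031, Add(1, Pow(Add(Mul(2, Pow(5, Rational(1, 2))), -25), 2))) = Add(-43031, Add(1, Pow(Add(-25, Mul(2, Pow(5, Rational(1, 2)))), 2))) = Add(-43030, Pow(Add(-25, Mul(2, Pow(5, Rational(1, 2)))), 2))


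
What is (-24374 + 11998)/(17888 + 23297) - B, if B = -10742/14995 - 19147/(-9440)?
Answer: -376004360921/233194082720 ≈ -1.6124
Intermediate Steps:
B = 37140957/28310560 (B = -10742*1/14995 - 19147*(-1/9440) = -10742/14995 + 19147/9440 = 37140957/28310560 ≈ 1.3119)
(-24374 + 11998)/(17888 + 23297) - B = (-24374 + 11998)/(17888 + 23297) - 1*37140957/28310560 = -12376/41185 - 37140957/28310560 = -376004360921/233194082720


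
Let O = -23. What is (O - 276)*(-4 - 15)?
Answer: 5681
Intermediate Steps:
(O - 276)*(-4 - 15) = (-23 - 276)*(-4 - 15) = -299*(-19) = 5681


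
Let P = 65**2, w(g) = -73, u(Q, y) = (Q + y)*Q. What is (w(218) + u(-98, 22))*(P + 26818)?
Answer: 228942125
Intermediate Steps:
u(Q, y) = Q*(Q + y)
P = 4225
(w(218) + u(-98, 22))*(P + 26818) = (-73 - 98*(-98 + 22))*(4225 + 26818) = (-73 - 98*(-76))*31043 = (-73 + 7448)*31043 = 7375*31043 = 228942125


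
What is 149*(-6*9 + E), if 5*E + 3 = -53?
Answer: -48574/5 ≈ -9714.8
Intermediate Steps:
E = -56/5 (E = -3/5 + (1/5)*(-53) = -3/5 - 53/5 = -56/5 ≈ -11.200)
149*(-6*9 + E) = 149*(-6*9 - 56/5) = 149*(-54 - 56/5) = 149*(-326/5) = -48574/5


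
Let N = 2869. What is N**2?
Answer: 8231161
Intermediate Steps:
N**2 = 2869**2 = 8231161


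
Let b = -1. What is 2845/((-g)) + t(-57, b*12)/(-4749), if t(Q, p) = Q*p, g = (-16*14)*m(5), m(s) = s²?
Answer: 645367/1772960 ≈ 0.36401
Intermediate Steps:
g = -5600 (g = -16*14*5² = -224*25 = -5600)
2845/((-g)) + t(-57, b*12)/(-4749) = 2845/((-1*(-5600))) - (-57)*12/(-4749) = 2845/5600 - 57*(-12)*(-1/4749) = 2845*(1/5600) + 684*(-1/4749) = 569/1120 - 228/1583 = 645367/1772960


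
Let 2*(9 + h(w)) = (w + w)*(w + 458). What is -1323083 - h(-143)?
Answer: -1278029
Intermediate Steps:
h(w) = -9 + w*(458 + w) (h(w) = -9 + ((w + w)*(w + 458))/2 = -9 + ((2*w)*(458 + w))/2 = -9 + (2*w*(458 + w))/2 = -9 + w*(458 + w))
-1323083 - h(-143) = -1323083 - (-9 + (-143)**2 + 458*(-143)) = -1323083 - (-9 + 20449 - 65494) = -1323083 - 1*(-45054) = -1323083 + 45054 = -1278029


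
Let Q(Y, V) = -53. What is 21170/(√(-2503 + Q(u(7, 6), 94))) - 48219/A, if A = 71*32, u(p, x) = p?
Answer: -48219/2272 - 10585*I*√71/213 ≈ -21.223 - 418.74*I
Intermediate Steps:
A = 2272
21170/(√(-2503 + Q(u(7, 6), 94))) - 48219/A = 21170/(√(-2503 - 53)) - 48219/2272 = 21170/(√(-2556)) - 48219*1/2272 = 21170/((6*I*√71)) - 48219/2272 = 21170*(-I*√71/426) - 48219/2272 = -10585*I*√71/213 - 48219/2272 = -48219/2272 - 10585*I*√71/213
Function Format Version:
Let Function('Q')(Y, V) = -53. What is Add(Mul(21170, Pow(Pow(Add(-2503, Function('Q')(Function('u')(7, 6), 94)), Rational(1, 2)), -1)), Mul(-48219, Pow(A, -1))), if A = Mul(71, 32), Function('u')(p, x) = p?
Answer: Add(Rational(-48219, 2272), Mul(Rational(-10585, 213), I, Pow(71, Rational(1, 2)))) ≈ Add(-21.223, Mul(-418.74, I))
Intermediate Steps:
A = 2272
Add(Mul(21170, Pow(Pow(Add(-2503, Function('Q')(Function('u')(7, 6), 94)), Rational(1, 2)), -1)), Mul(-48219, Pow(A, -1))) = Add(Mul(21170, Pow(Pow(Add(-2503, -53), Rational(1, 2)), -1)), Mul(-48219, Pow(2272, -1))) = Add(Mul(21170, Pow(Pow(-2556, Rational(1, 2)), -1)), Mul(-48219, Rational(1, 2272))) = Add(Mul(21170, Pow(Mul(6, I, Pow(71, Rational(1, 2))), -1)), Rational(-48219, 2272)) = Add(Mul(21170, Mul(Rational(-1, 426), I, Pow(71, Rational(1, 2)))), Rational(-48219, 2272)) = Add(Mul(Rational(-10585, 213), I, Pow(71, Rational(1, 2))), Rational(-48219, 2272)) = Add(Rational(-48219, 2272), Mul(Rational(-10585, 213), I, Pow(71, Rational(1, 2))))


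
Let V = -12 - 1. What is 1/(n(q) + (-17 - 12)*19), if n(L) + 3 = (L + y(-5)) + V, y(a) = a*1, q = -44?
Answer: -1/616 ≈ -0.0016234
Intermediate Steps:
y(a) = a
V = -13
n(L) = -21 + L (n(L) = -3 + ((L - 5) - 13) = -3 + ((-5 + L) - 13) = -3 + (-18 + L) = -21 + L)
1/(n(q) + (-17 - 12)*19) = 1/((-21 - 44) + (-17 - 12)*19) = 1/(-65 - 29*19) = 1/(-65 - 551) = 1/(-616) = -1/616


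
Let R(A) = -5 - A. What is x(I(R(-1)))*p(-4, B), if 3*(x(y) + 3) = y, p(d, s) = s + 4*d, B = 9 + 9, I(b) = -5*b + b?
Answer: 14/3 ≈ 4.6667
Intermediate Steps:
I(b) = -4*b
B = 18
x(y) = -3 + y/3
x(I(R(-1)))*p(-4, B) = (-3 + (-4*(-5 - 1*(-1)))/3)*(18 + 4*(-4)) = (-3 + (-4*(-5 + 1))/3)*(18 - 16) = (-3 + (-4*(-4))/3)*2 = (-3 + (1/3)*16)*2 = (-3 + 16/3)*2 = (7/3)*2 = 14/3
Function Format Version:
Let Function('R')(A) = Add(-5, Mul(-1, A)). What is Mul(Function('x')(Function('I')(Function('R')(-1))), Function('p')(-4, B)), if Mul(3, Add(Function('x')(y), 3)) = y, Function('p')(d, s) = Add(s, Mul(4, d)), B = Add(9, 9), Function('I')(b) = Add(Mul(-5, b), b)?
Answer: Rational(14, 3) ≈ 4.6667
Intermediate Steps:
Function('I')(b) = Mul(-4, b)
B = 18
Function('x')(y) = Add(-3, Mul(Rational(1, 3), y))
Mul(Function('x')(Function('I')(Function('R')(-1))), Function('p')(-4, B)) = Mul(Add(-3, Mul(Rational(1, 3), Mul(-4, Add(-5, Mul(-1, -1))))), Add(18, Mul(4, -4))) = Mul(Add(-3, Mul(Rational(1, 3), Mul(-4, Add(-5, 1)))), Add(18, -16)) = Mul(Add(-3, Mul(Rational(1, 3), Mul(-4, -4))), 2) = Mul(Add(-3, Mul(Rational(1, 3), 16)), 2) = Mul(Add(-3, Rational(16, 3)), 2) = Mul(Rational(7, 3), 2) = Rational(14, 3)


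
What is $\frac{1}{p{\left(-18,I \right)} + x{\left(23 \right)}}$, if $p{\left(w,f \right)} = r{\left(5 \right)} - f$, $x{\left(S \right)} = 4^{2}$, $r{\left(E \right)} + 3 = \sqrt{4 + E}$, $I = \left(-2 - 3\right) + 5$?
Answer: $\frac{1}{16} \approx 0.0625$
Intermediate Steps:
$I = 0$ ($I = -5 + 5 = 0$)
$r{\left(E \right)} = -3 + \sqrt{4 + E}$
$x{\left(S \right)} = 16$
$p{\left(w,f \right)} = - f$ ($p{\left(w,f \right)} = \left(-3 + \sqrt{4 + 5}\right) - f = \left(-3 + \sqrt{9}\right) - f = \left(-3 + 3\right) - f = 0 - f = - f$)
$\frac{1}{p{\left(-18,I \right)} + x{\left(23 \right)}} = \frac{1}{\left(-1\right) 0 + 16} = \frac{1}{0 + 16} = \frac{1}{16}$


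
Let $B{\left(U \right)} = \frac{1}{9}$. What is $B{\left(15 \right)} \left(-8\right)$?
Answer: $- \frac{8}{9} \approx -0.88889$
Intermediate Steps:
$B{\left(U \right)} = \frac{1}{9}$
$B{\left(15 \right)} \left(-8\right) = \frac{1}{9} \left(-8\right) = - \frac{8}{9}$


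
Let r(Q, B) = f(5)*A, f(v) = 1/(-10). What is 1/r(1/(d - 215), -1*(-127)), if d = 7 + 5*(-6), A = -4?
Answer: 5/2 ≈ 2.5000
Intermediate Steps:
f(v) = -⅒
d = -23 (d = 7 - 30 = -23)
r(Q, B) = ⅖ (r(Q, B) = -⅒*(-4) = ⅖)
1/r(1/(d - 215), -1*(-127)) = 1/(⅖) = 5/2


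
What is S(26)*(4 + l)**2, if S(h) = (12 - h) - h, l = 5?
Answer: -3240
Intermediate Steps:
S(h) = 12 - 2*h
S(26)*(4 + l)**2 = (12 - 2*26)*(4 + 5)**2 = (12 - 52)*9**2 = -40*81 = -3240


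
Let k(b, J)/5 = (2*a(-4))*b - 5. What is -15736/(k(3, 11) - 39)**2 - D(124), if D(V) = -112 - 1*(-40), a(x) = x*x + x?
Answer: 786577/10952 ≈ 71.820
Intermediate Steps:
a(x) = x + x**2 (a(x) = x**2 + x = x + x**2)
D(V) = -72 (D(V) = -112 + 40 = -72)
k(b, J) = -25 + 120*b (k(b, J) = 5*((2*(-4*(1 - 4)))*b - 5) = 5*((2*(-4*(-3)))*b - 5) = 5*((2*12)*b - 5) = 5*(24*b - 5) = 5*(-5 + 24*b) = -25 + 120*b)
-15736/(k(3, 11) - 39)**2 - D(124) = -15736/((-25 + 120*3) - 39)**2 - 1*(-72) = -15736/((-25 + 360) - 39)**2 + 72 = -15736/(335 - 39)**2 + 72 = -15736/(296**2) + 72 = -15736/87616 + 72 = -15736*1/87616 + 72 = -1967/10952 + 72 = 786577/10952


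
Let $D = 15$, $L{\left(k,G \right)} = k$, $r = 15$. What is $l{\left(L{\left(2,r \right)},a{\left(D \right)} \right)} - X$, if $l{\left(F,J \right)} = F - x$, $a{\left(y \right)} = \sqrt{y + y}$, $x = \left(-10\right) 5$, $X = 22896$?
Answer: $-22844$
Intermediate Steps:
$x = -50$
$a{\left(y \right)} = \sqrt{2} \sqrt{y}$ ($a{\left(y \right)} = \sqrt{2 y} = \sqrt{2} \sqrt{y}$)
$l{\left(F,J \right)} = 50 + F$ ($l{\left(F,J \right)} = F - -50 = F + 50 = 50 + F$)
$l{\left(L{\left(2,r \right)},a{\left(D \right)} \right)} - X = \left(50 + 2\right) - 22896 = 52 - 22896 = -22844$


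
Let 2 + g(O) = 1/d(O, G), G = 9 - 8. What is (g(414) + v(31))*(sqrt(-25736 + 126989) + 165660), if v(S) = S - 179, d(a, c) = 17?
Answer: -422267340/17 - 2549*sqrt(101253)/17 ≈ -2.4887e+7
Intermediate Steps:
G = 1
g(O) = -33/17 (g(O) = -2 + 1/17 = -33/17)
v(S) = -179 + S
(g(414) + v(31))*(sqrt(-25736 + 126989) + 165660) = (-33/17 + (-179 + 31))*(sqrt(-25736 + 126989) + 165660) = (-33/17 - 148)*(sqrt(101253) + 165660) = -2549*(165660 + sqrt(101253))/17 = -422267340/17 - 2549*sqrt(101253)/17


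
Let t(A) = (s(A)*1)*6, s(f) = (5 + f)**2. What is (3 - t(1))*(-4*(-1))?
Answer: -852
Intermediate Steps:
t(A) = 6*(5 + A)**2 (t(A) = ((5 + A)**2*1)*6 = (5 + A)**2*6 = 6*(5 + A)**2)
(3 - t(1))*(-4*(-1)) = (3 - 6*(5 + 1)**2)*(-4*(-1)) = (3 - 6*6**2)*4 = (3 - 6*36)*4 = (3 - 1*216)*4 = (3 - 216)*4 = -213*4 = -852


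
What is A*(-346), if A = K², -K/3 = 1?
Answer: -3114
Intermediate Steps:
K = -3 (K = -3*1 = -3)
A = 9 (A = (-3)² = 9)
A*(-346) = 9*(-346) = -3114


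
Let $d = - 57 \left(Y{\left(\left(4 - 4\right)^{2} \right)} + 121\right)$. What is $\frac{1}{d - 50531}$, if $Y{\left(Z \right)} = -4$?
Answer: $- \frac{1}{57200} \approx -1.7483 \cdot 10^{-5}$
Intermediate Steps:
$d = -6669$ ($d = - 57 \left(-4 + 121\right) = \left(-57\right) 117 = -6669$)
$\frac{1}{d - 50531} = \frac{1}{-6669 - 50531} = \frac{1}{-57200} = - \frac{1}{57200}$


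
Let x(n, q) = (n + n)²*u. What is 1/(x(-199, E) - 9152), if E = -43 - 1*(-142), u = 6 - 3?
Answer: 1/466060 ≈ 2.1456e-6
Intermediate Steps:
u = 3
E = 99 (E = -43 + 142 = 99)
x(n, q) = 12*n² (x(n, q) = (n + n)²*3 = (2*n)²*3 = (4*n²)*3 = 12*n²)
1/(x(-199, E) - 9152) = 1/(12*(-199)² - 9152) = 1/(12*39601 - 9152) = 1/(475212 - 9152) = 1/466060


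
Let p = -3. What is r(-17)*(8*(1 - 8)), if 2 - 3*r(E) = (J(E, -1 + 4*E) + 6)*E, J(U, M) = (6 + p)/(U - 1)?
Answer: -16996/9 ≈ -1888.4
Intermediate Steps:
J(U, M) = 3/(-1 + U) (J(U, M) = (6 - 3)/(U - 1) = 3/(-1 + U))
r(E) = ⅔ - E*(6 + 3/(-1 + E))/3 (r(E) = ⅔ - (3/(-1 + E) + 6)*E/3 = ⅔ - (6 + 3/(-1 + E))*E/3 = ⅔ - E*(6 + 3/(-1 + E))/3)
r(-17)*(8*(1 - 8)) = ((-2 - 6*(-17)² + 5*(-17))/(3*(-1 - 17)))*(8*(1 - 8)) = ((⅓)*(-2 - 6*289 - 85)/(-18))*(8*(-7)) = ((⅓)*(-1/18)*(-2 - 1734 - 85))*(-56) = ((⅓)*(-1/18)*(-1821))*(-56) = (607/18)*(-56) = -16996/9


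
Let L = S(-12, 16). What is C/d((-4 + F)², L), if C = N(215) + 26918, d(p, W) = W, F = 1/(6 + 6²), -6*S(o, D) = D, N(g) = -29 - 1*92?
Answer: -80391/8 ≈ -10049.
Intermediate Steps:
N(g) = -121 (N(g) = -29 - 92 = -121)
S(o, D) = -D/6
F = 1/42 (F = 1/(6 + 36) = 1/42 ≈ 0.023810)
L = -8/3 (L = -⅙*16 = -8/3 ≈ -2.6667)
C = 26797 (C = -121 + 26918 = 26797)
C/d((-4 + F)², L) = 26797/(-8/3) = 26797*(-3/8) = -80391/8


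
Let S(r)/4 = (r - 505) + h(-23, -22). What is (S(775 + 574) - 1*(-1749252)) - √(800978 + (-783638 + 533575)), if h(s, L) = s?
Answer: 1752536 - √550915 ≈ 1.7518e+6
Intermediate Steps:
S(r) = -2112 + 4*r (S(r) = 4*((r - 505) - 23) = 4*((-505 + r) - 23) = 4*(-528 + r) = -2112 + 4*r)
(S(775 + 574) - 1*(-1749252)) - √(800978 + (-783638 + 533575)) = ((-2112 + 4*(775 + 574)) - 1*(-1749252)) - √(800978 + (-783638 + 533575)) = ((-2112 + 4*1349) + 1749252) - √(800978 - 250063) = ((-2112 + 5396) + 1749252) - √550915 = (3284 + 1749252) - √550915 = 1752536 - √550915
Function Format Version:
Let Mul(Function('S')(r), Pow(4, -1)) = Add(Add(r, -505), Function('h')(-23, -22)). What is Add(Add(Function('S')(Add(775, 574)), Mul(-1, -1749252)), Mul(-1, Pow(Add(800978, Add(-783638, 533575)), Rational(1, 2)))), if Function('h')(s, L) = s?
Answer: Add(1752536, Mul(-1, Pow(550915, Rational(1, 2)))) ≈ 1.7518e+6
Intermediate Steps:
Function('S')(r) = Add(-2112, Mul(4, r)) (Function('S')(r) = Mul(4, Add(Add(r, -505), -23)) = Mul(4, Add(Add(-505, r), -23)) = Mul(4, Add(-528, r)) = Add(-2112, Mul(4, r)))
Add(Add(Function('S')(Add(775, 574)), Mul(-1, -1749252)), Mul(-1, Pow(Add(800978, Add(-783638, 533575)), Rational(1, 2)))) = Add(Add(Add(-2112, Mul(4, Add(775, 574))), Mul(-1, -1749252)), Mul(-1, Pow(Add(800978, Add(-783638, 533575)), Rational(1, 2)))) = Add(Add(Add(-2112, Mul(4, 1349)), 1749252), Mul(-1, Pow(Add(800978, -250063), Rational(1, 2)))) = Add(Add(Add(-2112, 5396), 1749252), Mul(-1, Pow(550915, Rational(1, 2)))) = Add(Add(3284, 1749252), Mul(-1, Pow(550915, Rational(1, 2)))) = Add(1752536, Mul(-1, Pow(550915, Rational(1, 2))))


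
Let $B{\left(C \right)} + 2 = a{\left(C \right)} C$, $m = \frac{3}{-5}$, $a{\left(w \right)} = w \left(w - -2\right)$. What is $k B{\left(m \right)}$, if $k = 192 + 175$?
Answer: $- \frac{68629}{125} \approx -549.03$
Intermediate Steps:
$a{\left(w \right)} = w \left(2 + w\right)$ ($a{\left(w \right)} = w \left(w + 2\right) = w \left(2 + w\right)$)
$m = - \frac{3}{5}$ ($m = 3 \left(- \frac{1}{5}\right) = - \frac{3}{5} \approx -0.6$)
$k = 367$
$B{\left(C \right)} = -2 + C^{2} \left(2 + C\right)$ ($B{\left(C \right)} = -2 + C \left(2 + C\right) C = -2 + C^{2} \left(2 + C\right)$)
$k B{\left(m \right)} = 367 \left(-2 + \left(- \frac{3}{5}\right)^{2} \left(2 - \frac{3}{5}\right)\right) = 367 \left(-2 + \frac{9}{25} \cdot \frac{7}{5}\right) = 367 \left(-2 + \frac{63}{125}\right) = 367 \left(- \frac{187}{125}\right) = - \frac{68629}{125}$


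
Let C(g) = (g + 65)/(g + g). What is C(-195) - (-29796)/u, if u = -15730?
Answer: -2833/1815 ≈ -1.5609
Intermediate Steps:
C(g) = (65 + g)/(2*g) (C(g) = (65 + g)/((2*g)) = (65 + g)*(1/(2*g)) = (65 + g)/(2*g))
C(-195) - (-29796)/u = (½)*(65 - 195)/(-195) - (-29796)/(-15730) = (½)*(-1/195)*(-130) - (-29796)*(-1)/15730 = ⅓ - 1*1146/605 = ⅓ - 1146/605 = -2833/1815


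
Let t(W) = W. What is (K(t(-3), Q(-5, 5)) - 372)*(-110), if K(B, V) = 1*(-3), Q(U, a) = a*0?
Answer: 41250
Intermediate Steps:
Q(U, a) = 0
K(B, V) = -3
(K(t(-3), Q(-5, 5)) - 372)*(-110) = (-3 - 372)*(-110) = -375*(-110) = 41250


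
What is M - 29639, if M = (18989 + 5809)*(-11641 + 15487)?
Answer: 95343469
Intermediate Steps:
M = 95373108 (M = 24798*3846 = 95373108)
M - 29639 = 95373108 - 29639 = 95343469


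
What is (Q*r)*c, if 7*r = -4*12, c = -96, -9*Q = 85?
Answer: -43520/7 ≈ -6217.1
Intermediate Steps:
Q = -85/9 (Q = -⅑*85 = -85/9 ≈ -9.4444)
r = -48/7 (r = (-4*12)/7 = (⅐)*(-48) = -48/7 ≈ -6.8571)
(Q*r)*c = -85/9*(-48/7)*(-96) = (1360/21)*(-96) = -43520/7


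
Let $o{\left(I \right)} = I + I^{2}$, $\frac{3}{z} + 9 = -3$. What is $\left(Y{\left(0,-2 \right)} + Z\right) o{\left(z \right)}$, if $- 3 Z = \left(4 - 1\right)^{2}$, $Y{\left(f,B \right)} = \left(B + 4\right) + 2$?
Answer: $- \frac{3}{16} \approx -0.1875$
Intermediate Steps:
$z = - \frac{1}{4}$ ($z = \frac{3}{-9 - 3} = \frac{3}{-12} = 3 \left(- \frac{1}{12}\right) = - \frac{1}{4} \approx -0.25$)
$Y{\left(f,B \right)} = 6 + B$ ($Y{\left(f,B \right)} = \left(4 + B\right) + 2 = 6 + B$)
$Z = -3$ ($Z = - \frac{\left(4 - 1\right)^{2}}{3} = - \frac{3^{2}}{3} = \left(- \frac{1}{3}\right) 9 = -3$)
$\left(Y{\left(0,-2 \right)} + Z\right) o{\left(z \right)} = \left(\left(6 - 2\right) - 3\right) \left(- \frac{1 - \frac{1}{4}}{4}\right) = \left(4 - 3\right) \left(\left(- \frac{1}{4}\right) \frac{3}{4}\right) = 1 \left(- \frac{3}{16}\right) = - \frac{3}{16}$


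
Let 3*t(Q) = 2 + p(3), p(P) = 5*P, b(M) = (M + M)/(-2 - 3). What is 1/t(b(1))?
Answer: 3/17 ≈ 0.17647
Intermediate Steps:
b(M) = -2*M/5 (b(M) = (2*M)/(-5) = (2*M)*(-1/5) = -2*M/5)
t(Q) = 17/3 (t(Q) = (2 + 5*3)/3 = (2 + 15)/3 = (1/3)*17 = 17/3)
1/t(b(1)) = 1/(17/3) = 3/17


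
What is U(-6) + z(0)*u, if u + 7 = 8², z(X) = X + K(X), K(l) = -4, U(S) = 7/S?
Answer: -1375/6 ≈ -229.17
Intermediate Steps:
z(X) = -4 + X (z(X) = X - 4 = -4 + X)
u = 57 (u = -7 + 8² = -7 + 64 = 57)
U(-6) + z(0)*u = 7/(-6) + (-4 + 0)*57 = 7*(-⅙) - 4*57 = -7/6 - 228 = -1375/6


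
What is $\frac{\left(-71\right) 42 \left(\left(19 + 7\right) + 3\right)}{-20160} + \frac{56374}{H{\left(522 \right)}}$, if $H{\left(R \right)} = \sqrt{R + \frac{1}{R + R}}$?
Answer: $\frac{2059}{480} + \frac{338244 \sqrt{15804101}}{544969} \approx 2471.7$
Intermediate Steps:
$H{\left(R \right)} = \sqrt{R + \frac{1}{2 R}}$
$\frac{\left(-71\right) 42 \left(\left(19 + 7\right) + 3\right)}{-20160} + \frac{56374}{H{\left(522 \right)}} = \frac{\left(-71\right) 42 \left(\left(19 + 7\right) + 3\right)}{-20160} + \frac{56374}{\frac{1}{2} \sqrt{\frac{2}{522} + 4 \cdot 522}} = - 2982 \left(26 + 3\right) \left(- \frac{1}{20160}\right) + \frac{56374}{\frac{1}{2} \sqrt{2 \cdot \frac{1}{522} + 2088}} = \left(-2982\right) 29 \left(- \frac{1}{20160}\right) + \frac{56374}{\frac{1}{2} \sqrt{\frac{1}{261} + 2088}} = \left(-86478\right) \left(- \frac{1}{20160}\right) + \frac{56374}{\frac{1}{2} \sqrt{\frac{544969}{261}}} = \frac{2059}{480} + \frac{56374}{\frac{1}{2} \frac{\sqrt{15804101}}{87}} = \frac{2059}{480} + \frac{56374}{\frac{1}{174} \sqrt{15804101}} = \frac{2059}{480} + 56374 \frac{6 \sqrt{15804101}}{544969} = \frac{2059}{480} + \frac{338244 \sqrt{15804101}}{544969}$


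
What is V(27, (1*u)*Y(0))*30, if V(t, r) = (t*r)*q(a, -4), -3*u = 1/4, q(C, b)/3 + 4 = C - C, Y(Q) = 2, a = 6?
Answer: 1620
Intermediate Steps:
q(C, b) = -12 (q(C, b) = -12 + 3*(C - C) = -12 + 3*0 = -12 + 0 = -12)
u = -1/12 (u = -1/(3*4) = -⅓*¼ = -1/12 ≈ -0.083333)
V(t, r) = -12*r*t (V(t, r) = (t*r)*(-12) = (r*t)*(-12) = -12*r*t)
V(27, (1*u)*Y(0))*30 = -12*(1*(-1/12))*2*27*30 = -12*(-1/12*2)*27*30 = -12*(-⅙)*27*30 = 54*30 = 1620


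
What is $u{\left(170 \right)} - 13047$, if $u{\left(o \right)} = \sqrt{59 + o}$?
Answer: $-13047 + \sqrt{229} \approx -13032.0$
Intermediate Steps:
$u{\left(170 \right)} - 13047 = \sqrt{59 + 170} - 13047 = \sqrt{229} - 13047 = -13047 + \sqrt{229}$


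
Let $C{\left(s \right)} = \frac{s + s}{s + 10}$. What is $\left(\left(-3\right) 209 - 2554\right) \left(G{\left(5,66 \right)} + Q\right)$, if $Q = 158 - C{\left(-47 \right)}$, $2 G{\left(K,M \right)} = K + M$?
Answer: $- \frac{44950711}{74} \approx -6.0744 \cdot 10^{5}$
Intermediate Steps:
$C{\left(s \right)} = \frac{2 s}{10 + s}$
$G{\left(K,M \right)} = \frac{K}{2} + \frac{M}{2}$ ($G{\left(K,M \right)} = \frac{K + M}{2} = \frac{K}{2} + \frac{M}{2}$)
$Q = \frac{5752}{37}$ ($Q = 158 - 2 \left(-47\right) \frac{1}{10 - 47} = 158 - 2 \left(-47\right) \frac{1}{-37} = 158 - 2 \left(-47\right) \left(- \frac{1}{37}\right) = 158 - \frac{94}{37} = \frac{5752}{37} \approx 155.46$)
$\left(\left(-3\right) 209 - 2554\right) \left(G{\left(5,66 \right)} + Q\right) = \left(\left(-3\right) 209 - 2554\right) \left(\left(\frac{1}{2} \cdot 5 + \frac{1}{2} \cdot 66\right) + \frac{5752}{37}\right) = \left(-627 - 2554\right) \left(\left(\frac{5}{2} + 33\right) + \frac{5752}{37}\right) = - 3181 \left(\frac{71}{2} + \frac{5752}{37}\right) = \left(-3181\right) \frac{14131}{74} = - \frac{44950711}{74}$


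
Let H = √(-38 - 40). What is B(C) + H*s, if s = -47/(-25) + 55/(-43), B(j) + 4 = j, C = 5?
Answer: 1 + 646*I*√78/1075 ≈ 1.0 + 5.3073*I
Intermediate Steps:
H = I*√78 (H = √(-78) = I*√78 ≈ 8.8318*I)
B(j) = -4 + j
s = 646/1075 (s = -47*(-1/25) + 55*(-1/43) = 47/25 - 55/43 = 646/1075 ≈ 0.60093)
B(C) + H*s = (-4 + 5) + (I*√78)*(646/1075) = 1 + 646*I*√78/1075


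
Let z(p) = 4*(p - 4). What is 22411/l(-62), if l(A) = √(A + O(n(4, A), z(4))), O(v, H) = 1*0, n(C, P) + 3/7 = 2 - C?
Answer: -22411*I*√62/62 ≈ -2846.2*I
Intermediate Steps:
n(C, P) = 11/7 - C (n(C, P) = -3/7 + (2 - C) = 11/7 - C)
z(p) = -16 + 4*p (z(p) = 4*(-4 + p) = -16 + 4*p)
O(v, H) = 0
l(A) = √A (l(A) = √(A + 0) = √A)
22411/l(-62) = 22411/(√(-62)) = 22411/((I*√62)) = 22411*(-I*√62/62) = -22411*I*√62/62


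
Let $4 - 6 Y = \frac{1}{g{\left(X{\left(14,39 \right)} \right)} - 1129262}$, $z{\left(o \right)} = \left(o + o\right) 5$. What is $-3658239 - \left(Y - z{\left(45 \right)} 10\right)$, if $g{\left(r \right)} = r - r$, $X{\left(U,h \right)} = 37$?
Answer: $- \frac{8252058726919}{2258524} \approx -3.6537 \cdot 10^{6}$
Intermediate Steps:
$g{\left(r \right)} = 0$
$z{\left(o \right)} = 10 o$ ($z{\left(o \right)} = 2 o 5 = 10 o$)
$Y = \frac{1505683}{2258524}$ ($Y = \frac{2}{3} - \frac{1}{6 \left(0 - 1129262\right)} = \frac{2}{3} - \frac{1}{6 \left(-1129262\right)} = \frac{2}{3} - - \frac{1}{6775572} = \frac{2}{3} + \frac{1}{6775572} = \frac{1505683}{2258524} \approx 0.66667$)
$-3658239 - \left(Y - z{\left(45 \right)} 10\right) = -3658239 - \left(\frac{1505683}{2258524} - 10 \cdot 45 \cdot 10\right) = -3658239 + \left(450 \cdot 10 - \frac{1505683}{2258524}\right) = -3658239 + \left(4500 - \frac{1505683}{2258524}\right) = -3658239 + \frac{10161852317}{2258524} = - \frac{8252058726919}{2258524}$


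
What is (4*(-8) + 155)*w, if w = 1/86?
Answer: 123/86 ≈ 1.4302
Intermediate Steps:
w = 1/86 ≈ 0.011628
(4*(-8) + 155)*w = (4*(-8) + 155)*(1/86) = (-32 + 155)*(1/86) = 123*(1/86) = 123/86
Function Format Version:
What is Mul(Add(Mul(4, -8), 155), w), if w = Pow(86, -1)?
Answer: Rational(123, 86) ≈ 1.4302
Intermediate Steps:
w = Rational(1, 86) ≈ 0.011628
Mul(Add(Mul(4, -8), 155), w) = Mul(Add(Mul(4, -8), 155), Rational(1, 86)) = Mul(Add(-32, 155), Rational(1, 86)) = Mul(123, Rational(1, 86)) = Rational(123, 86)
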